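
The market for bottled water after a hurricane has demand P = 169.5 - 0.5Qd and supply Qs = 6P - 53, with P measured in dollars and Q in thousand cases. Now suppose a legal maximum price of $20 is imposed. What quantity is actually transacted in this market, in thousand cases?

Rearranging demand gives Qd = 339 - 2P. Equilibrium: 339 - 2P = 6P - 53, so 392 = 8P and P* = 49, Q* = 241.
Because the ceiling (20) lies below the market-clearing price, it is binding.
At P = 20: Qd = 339 - 2·20 = 299 and Qs = 6·20 - 53 = 67.
The quantity actually transacted is the short side, supply: 67.

67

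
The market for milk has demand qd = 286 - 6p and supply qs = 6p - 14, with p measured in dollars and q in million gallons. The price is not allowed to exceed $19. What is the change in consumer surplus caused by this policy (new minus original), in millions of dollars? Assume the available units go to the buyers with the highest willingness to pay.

492

Setting quantity demanded equal to quantity supplied, 286 - 6p = 6p - 14, gives p* = 25 and q* = 136.
The ceiling of 19 is below the equilibrium price 25, so it binds.
At p = 19: qd = 286 - 6·19 = 172 and qs = 6·19 - 14 = 100.
Consumer surplus without the control is ½ · (143/3 - 25) · 136 = 4624/3.
With the ceiling, 100 units are sold at 19 (assume they go to the highest-value buyers). The demand price at q = 100 is 31, so CS = ½ · [(143/3 - 19) + (31 - 19)] · 100 = 6100/3.
Change in consumer surplus = 6100/3 - 4624/3 = 492.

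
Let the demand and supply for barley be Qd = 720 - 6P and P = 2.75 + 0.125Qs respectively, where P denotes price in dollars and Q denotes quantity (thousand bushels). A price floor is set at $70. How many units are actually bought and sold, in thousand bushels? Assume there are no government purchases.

Rearranging supply gives Qs = 8P - 22. Without the control the market clears where 720 - 6P = 8P - 22, i.e. P* = 53 and Q* = 402.
Because the floor (70) lies above the market-clearing price, it is binding.
At P = 70: Qd = 720 - 6·70 = 300 and Qs = 8·70 - 22 = 538.
The quantity actually transacted is the short side, demand: 300.

300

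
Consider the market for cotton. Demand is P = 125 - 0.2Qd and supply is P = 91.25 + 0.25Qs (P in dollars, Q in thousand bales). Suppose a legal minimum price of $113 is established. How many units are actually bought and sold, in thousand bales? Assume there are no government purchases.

Rearranging demand gives Qd = 625 - 5P; rearranging supply gives Qs = 4P - 365. Setting quantity demanded equal to quantity supplied, 625 - 5P = 4P - 365, gives P* = 110 and Q* = 75.
The floor of 113 is above the equilibrium price 110, so it binds.
At P = 113: Qd = 625 - 5·113 = 60 and Qs = 4·113 - 365 = 87.
The quantity actually transacted is the short side, demand: 60.

60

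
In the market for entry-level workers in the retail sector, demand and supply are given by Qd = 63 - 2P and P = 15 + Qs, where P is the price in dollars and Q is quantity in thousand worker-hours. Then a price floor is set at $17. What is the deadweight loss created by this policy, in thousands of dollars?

0

Rearranging supply gives Qs = P - 15. Setting quantity demanded equal to quantity supplied, 63 - 2P = P - 15, gives P* = 26 and Q* = 11.
The floor of 17 is below the equilibrium price 26, so it is not binding; the market clears at P* = 26, Q* = 11.
Since the control does not bind, no trades are prevented and deadweight loss is zero.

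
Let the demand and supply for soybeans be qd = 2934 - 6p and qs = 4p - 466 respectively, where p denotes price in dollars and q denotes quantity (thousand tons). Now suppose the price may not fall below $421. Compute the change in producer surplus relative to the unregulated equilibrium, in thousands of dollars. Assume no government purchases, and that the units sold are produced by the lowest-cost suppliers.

In a free market, 2934 - 6p = 4p - 466 gives the equilibrium p* = 340, q* = 894.
The floor of 421 is above the equilibrium price 340, so it binds.
At p = 421: qd = 2934 - 6·421 = 408 and qs = 4·421 - 466 = 1218.
Producer surplus without the control is ½ · (340 - 116.5) · 894 = 99904.5.
With the floor, 408 units are sold at 421. The supply price at q = 408 is 218.5, so PS = ½ · [(421 - 116.5) + (421 - 218.5)] · 408 = 103428.
Change in producer surplus = 103428 - 99904.5 = 3523.5.

3523.5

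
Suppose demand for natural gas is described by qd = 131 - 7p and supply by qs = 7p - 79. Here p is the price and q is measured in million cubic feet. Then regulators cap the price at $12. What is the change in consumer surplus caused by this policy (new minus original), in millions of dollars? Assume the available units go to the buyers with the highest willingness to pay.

-16.5

Equilibrium: 131 - 7p = 7p - 79, so 210 = 14p and p* = 15, q* = 26.
Because the ceiling (12) lies below the market-clearing price, it is binding.
At p = 12: qd = 131 - 7·12 = 47 and qs = 7·12 - 79 = 5.
Consumer surplus without the control is ½ · (131/7 - 15) · 26 = 338/7.
With the ceiling, 5 units are sold at 12 (assume they go to the highest-value buyers). The demand price at q = 5 is 18, so CS = ½ · [(131/7 - 12) + (18 - 12)] · 5 = 445/14.
Change in consumer surplus = 445/14 - 338/7 = -16.5.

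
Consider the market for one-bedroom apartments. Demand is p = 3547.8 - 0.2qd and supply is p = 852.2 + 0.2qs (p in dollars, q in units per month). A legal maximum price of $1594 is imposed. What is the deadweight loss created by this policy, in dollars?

1836180

Rearranging demand gives qd = 17739 - 5p; rearranging supply gives qs = 5p - 4261. In a free market, 17739 - 5p = 5p - 4261 gives the equilibrium p* = 2200, q* = 6739.
Because the ceiling (1594) lies below the market-clearing price, it is binding.
At p = 1594: qd = 17739 - 5·1594 = 9769 and qs = 5·1594 - 4261 = 3709.
Quantity traded falls to 3709. At q = 3709 the demand price is (17739 - 3709)/5 = 2806 and the supply price is (4261 + 3709)/5 = 1594.
Deadweight loss = ½ · (2806 - 1594) · (6739 - 3709) = ½ · 1212 · 3030 = 1836180.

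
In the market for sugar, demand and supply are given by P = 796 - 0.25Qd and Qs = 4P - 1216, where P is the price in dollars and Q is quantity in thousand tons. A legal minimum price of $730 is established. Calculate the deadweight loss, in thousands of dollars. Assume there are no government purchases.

129600

Rearranging demand gives Qd = 3184 - 4P. Equilibrium: 3184 - 4P = 4P - 1216, so 4400 = 8P and P* = 550, Q* = 984.
Since 730 > 550, the floor is binding.
At P = 730: Qd = 3184 - 4·730 = 264 and Qs = 4·730 - 1216 = 1704.
Quantity traded falls to 264. At Q = 264 the demand price is (3184 - 264)/4 = 730 and the supply price is (1216 + 264)/4 = 370.
Deadweight loss = ½ · (730 - 370) · (984 - 264) = ½ · 360 · 720 = 129600.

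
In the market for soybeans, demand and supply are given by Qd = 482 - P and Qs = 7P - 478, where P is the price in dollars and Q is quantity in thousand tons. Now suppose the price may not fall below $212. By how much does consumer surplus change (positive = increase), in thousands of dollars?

-29072

Without the control the market clears where 482 - P = 7P - 478, i.e. P* = 120 and Q* = 362.
The floor of 212 is above the equilibrium price 120, so it binds.
At P = 212: Qd = 482 - 212 = 270 and Qs = 7·212 - 478 = 1006.
Consumer surplus without the control is ½ · (482 - 120) · 362 = 65522.
With the floor, consumers buy 270 units at 212, so CS = ½ · (482 - 212) · 270 = 36450.
Change in consumer surplus = 36450 - 65522 = -29072.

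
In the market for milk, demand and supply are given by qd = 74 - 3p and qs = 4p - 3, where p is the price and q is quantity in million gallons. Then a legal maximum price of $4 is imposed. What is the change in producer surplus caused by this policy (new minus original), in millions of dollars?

-189

In a free market, 74 - 3p = 4p - 3 gives the equilibrium p* = 11, q* = 41.
Because the ceiling (4) lies below the market-clearing price, it is binding.
At p = 4: qd = 74 - 3·4 = 62 and qs = 4·4 - 3 = 13.
Producer surplus without the control is ½ · (11 - 0.75) · 41 = 210.125.
With the ceiling, producers sell 13 units at 4, so PS = ½ · (4 - 0.75) · 13 = 21.125.
Change in producer surplus = 21.125 - 210.125 = -189.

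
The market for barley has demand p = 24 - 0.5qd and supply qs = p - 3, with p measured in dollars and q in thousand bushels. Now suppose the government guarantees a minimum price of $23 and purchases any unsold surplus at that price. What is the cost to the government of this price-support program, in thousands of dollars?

Rearranging demand gives qd = 48 - 2p. Equilibrium: 48 - 2p = p - 3, so 51 = 3p and p* = 17, q* = 14.
The floor of 23 is above the equilibrium price 17, so it binds.
At p = 23: qd = 48 - 2·23 = 2 and qs = 23 - 3 = 20.
Surplus = qs - qd = 18.
Government expenditure = surplus × support price = 18 × 23 = 414.

414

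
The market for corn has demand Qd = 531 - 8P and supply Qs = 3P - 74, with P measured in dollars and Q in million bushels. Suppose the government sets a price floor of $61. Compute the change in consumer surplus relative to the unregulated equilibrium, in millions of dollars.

-402

In a free market, 531 - 8P = 3P - 74 gives the equilibrium P* = 55, Q* = 91.
The floor of 61 is above the equilibrium price 55, so it binds.
At P = 61: Qd = 531 - 8·61 = 43 and Qs = 3·61 - 74 = 109.
Consumer surplus without the control is ½ · (66.375 - 55) · 91 = 517.5625.
With the floor, consumers buy 43 units at 61, so CS = ½ · (66.375 - 61) · 43 = 115.5625.
Change in consumer surplus = 115.5625 - 517.5625 = -402.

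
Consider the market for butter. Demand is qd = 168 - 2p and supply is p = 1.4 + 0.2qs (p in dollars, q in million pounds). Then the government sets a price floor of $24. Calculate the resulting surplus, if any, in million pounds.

Rearranging supply gives qs = 5p - 7. Setting quantity demanded equal to quantity supplied, 168 - 2p = 5p - 7, gives p* = 25 and q* = 118.
Since 24 is below p* = 25, the floor does not bind and the free-market outcome prevails.
Since the control does not bind, there is no surplus.

0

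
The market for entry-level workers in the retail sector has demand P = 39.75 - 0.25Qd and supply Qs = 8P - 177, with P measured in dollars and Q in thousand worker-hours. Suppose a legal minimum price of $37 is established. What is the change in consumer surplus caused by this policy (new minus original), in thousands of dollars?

-261

Rearranging demand gives Qd = 159 - 4P. Without the control the market clears where 159 - 4P = 8P - 177, i.e. P* = 28 and Q* = 47.
The floor of 37 is above the equilibrium price 28, so it binds.
At P = 37: Qd = 159 - 4·37 = 11 and Qs = 8·37 - 177 = 119.
Consumer surplus without the control is ½ · (39.75 - 28) · 47 = 276.125.
With the floor, consumers buy 11 units at 37, so CS = ½ · (39.75 - 37) · 11 = 15.125.
Change in consumer surplus = 15.125 - 276.125 = -261.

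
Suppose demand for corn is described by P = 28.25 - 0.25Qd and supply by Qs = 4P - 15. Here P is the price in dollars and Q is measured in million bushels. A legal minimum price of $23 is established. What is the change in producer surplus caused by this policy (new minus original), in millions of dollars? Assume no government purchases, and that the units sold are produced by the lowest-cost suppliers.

49

Rearranging demand gives Qd = 113 - 4P. Without the control the market clears where 113 - 4P = 4P - 15, i.e. P* = 16 and Q* = 49.
Because the floor (23) lies above the market-clearing price, it is binding.
At P = 23: Qd = 113 - 4·23 = 21 and Qs = 4·23 - 15 = 77.
Producer surplus without the control is ½ · (16 - 3.75) · 49 = 300.125.
With the floor, 21 units are sold at 23. The supply price at Q = 21 is 9, so PS = ½ · [(23 - 3.75) + (23 - 9)] · 21 = 349.125.
Change in producer surplus = 349.125 - 300.125 = 49.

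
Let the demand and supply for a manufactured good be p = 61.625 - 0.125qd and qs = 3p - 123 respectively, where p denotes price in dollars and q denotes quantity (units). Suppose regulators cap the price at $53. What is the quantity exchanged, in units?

Rearranging demand gives qd = 493 - 8p. Equilibrium: 493 - 8p = 3p - 123, so 616 = 11p and p* = 56, q* = 45.
Because the ceiling (53) lies below the market-clearing price, it is binding.
At p = 53: qd = 493 - 8·53 = 69 and qs = 3·53 - 123 = 36.
The quantity actually transacted is the short side, supply: 36.

36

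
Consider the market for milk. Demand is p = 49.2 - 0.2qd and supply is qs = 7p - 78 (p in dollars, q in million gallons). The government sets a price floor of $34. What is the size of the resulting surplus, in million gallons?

Rearranging demand gives qd = 246 - 5p. Equilibrium: 246 - 5p = 7p - 78, so 324 = 12p and p* = 27, q* = 111.
Because the floor (34) lies above the market-clearing price, it is binding.
At p = 34: qd = 246 - 5·34 = 76 and qs = 7·34 - 78 = 160.
Surplus = qs - qd = 160 - 76 = 84.

84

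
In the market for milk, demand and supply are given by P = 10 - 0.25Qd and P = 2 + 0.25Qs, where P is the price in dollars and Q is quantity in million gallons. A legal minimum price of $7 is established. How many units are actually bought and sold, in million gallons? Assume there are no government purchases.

Rearranging demand gives Qd = 40 - 4P; rearranging supply gives Qs = 4P - 8. In a free market, 40 - 4P = 4P - 8 gives the equilibrium P* = 6, Q* = 16.
The floor of 7 is above the equilibrium price 6, so it binds.
At P = 7: Qd = 40 - 4·7 = 12 and Qs = 4·7 - 8 = 20.
The quantity actually transacted is the short side, demand: 12.

12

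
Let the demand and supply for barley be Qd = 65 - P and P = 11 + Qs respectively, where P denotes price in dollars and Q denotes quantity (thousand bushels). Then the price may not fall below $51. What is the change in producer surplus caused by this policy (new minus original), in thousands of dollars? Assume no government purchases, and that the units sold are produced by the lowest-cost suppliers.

Rearranging supply gives Qs = P - 11. Setting quantity demanded equal to quantity supplied, 65 - P = P - 11, gives P* = 38 and Q* = 27.
Since 51 > 38, the floor is binding.
At P = 51: Qd = 65 - 51 = 14 and Qs = 51 - 11 = 40.
Producer surplus without the control is ½ · (38 - 11) · 27 = 364.5.
With the floor, 14 units are sold at 51. The supply price at Q = 14 is 25, so PS = ½ · [(51 - 11) + (51 - 25)] · 14 = 462.
Change in producer surplus = 462 - 364.5 = 97.5.

97.5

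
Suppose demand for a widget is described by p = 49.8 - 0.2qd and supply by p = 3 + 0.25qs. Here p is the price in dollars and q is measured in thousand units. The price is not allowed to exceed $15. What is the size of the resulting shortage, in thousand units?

126

Rearranging demand gives qd = 249 - 5p; rearranging supply gives qs = 4p - 12. Equilibrium: 249 - 5p = 4p - 12, so 261 = 9p and p* = 29, q* = 104.
The ceiling of 15 is below the equilibrium price 29, so it binds.
At p = 15: qd = 249 - 5·15 = 174 and qs = 4·15 - 12 = 48.
Shortage = qd - qs = 174 - 48 = 126.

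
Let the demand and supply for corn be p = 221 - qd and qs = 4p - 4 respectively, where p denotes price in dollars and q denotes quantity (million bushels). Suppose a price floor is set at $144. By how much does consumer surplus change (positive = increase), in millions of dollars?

Rearranging demand gives qd = 221 - p. Setting quantity demanded equal to quantity supplied, 221 - p = 4p - 4, gives p* = 45 and q* = 176.
The floor of 144 is above the equilibrium price 45, so it binds.
At p = 144: qd = 221 - 144 = 77 and qs = 4·144 - 4 = 572.
Consumer surplus without the control is ½ · (221 - 45) · 176 = 15488.
With the floor, consumers buy 77 units at 144, so CS = ½ · (221 - 144) · 77 = 2964.5.
Change in consumer surplus = 2964.5 - 15488 = -12523.5.

-12523.5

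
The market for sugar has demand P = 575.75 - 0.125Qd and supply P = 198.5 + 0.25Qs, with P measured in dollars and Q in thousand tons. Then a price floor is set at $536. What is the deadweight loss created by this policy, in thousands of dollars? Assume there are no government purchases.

Rearranging demand gives Qd = 4606 - 8P; rearranging supply gives Qs = 4P - 794. In a free market, 4606 - 8P = 4P - 794 gives the equilibrium P* = 450, Q* = 1006.
Since 536 > 450, the floor is binding.
At P = 536: Qd = 4606 - 8·536 = 318 and Qs = 4·536 - 794 = 1350.
Quantity traded falls to 318. At Q = 318 the demand price is (4606 - 318)/8 = 536 and the supply price is (794 + 318)/4 = 278.
Deadweight loss = ½ · (536 - 278) · (1006 - 318) = ½ · 258 · 688 = 88752.

88752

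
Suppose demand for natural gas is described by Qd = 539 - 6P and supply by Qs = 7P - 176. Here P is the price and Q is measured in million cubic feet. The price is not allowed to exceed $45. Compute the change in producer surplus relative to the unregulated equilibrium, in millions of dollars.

Equilibrium: 539 - 6P = 7P - 176, so 715 = 13P and P* = 55, Q* = 209.
Since 45 < 55, the ceiling is binding.
At P = 45: Qd = 539 - 6·45 = 269 and Qs = 7·45 - 176 = 139.
Producer surplus without the control is ½ · (55 - 176/7) · 209 = 43681/14.
With the ceiling, producers sell 139 units at 45, so PS = ½ · (45 - 176/7) · 139 = 19321/14.
Change in producer surplus = 19321/14 - 43681/14 = -1740.

-1740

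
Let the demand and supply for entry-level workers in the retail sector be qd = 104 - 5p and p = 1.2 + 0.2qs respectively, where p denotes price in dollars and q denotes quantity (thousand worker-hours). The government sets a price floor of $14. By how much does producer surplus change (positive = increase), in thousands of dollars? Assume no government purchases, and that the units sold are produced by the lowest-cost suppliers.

79.5

Rearranging supply gives qs = 5p - 6. In a free market, 104 - 5p = 5p - 6 gives the equilibrium p* = 11, q* = 49.
The floor of 14 is above the equilibrium price 11, so it binds.
At p = 14: qd = 104 - 5·14 = 34 and qs = 5·14 - 6 = 64.
Producer surplus without the control is ½ · (11 - 1.2) · 49 = 240.1.
With the floor, 34 units are sold at 14. The supply price at q = 34 is 8, so PS = ½ · [(14 - 1.2) + (14 - 8)] · 34 = 319.6.
Change in producer surplus = 319.6 - 240.1 = 79.5.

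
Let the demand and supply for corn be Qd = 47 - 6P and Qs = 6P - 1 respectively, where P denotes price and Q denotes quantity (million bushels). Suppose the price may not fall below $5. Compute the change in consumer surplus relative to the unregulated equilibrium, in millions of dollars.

-20

In a free market, 47 - 6P = 6P - 1 gives the equilibrium P* = 4, Q* = 23.
The floor of 5 is above the equilibrium price 4, so it binds.
At P = 5: Qd = 47 - 6·5 = 17 and Qs = 6·5 - 1 = 29.
Consumer surplus without the control is ½ · (47/6 - 4) · 23 = 529/12.
With the floor, consumers buy 17 units at 5, so CS = ½ · (47/6 - 5) · 17 = 289/12.
Change in consumer surplus = 289/12 - 529/12 = -20.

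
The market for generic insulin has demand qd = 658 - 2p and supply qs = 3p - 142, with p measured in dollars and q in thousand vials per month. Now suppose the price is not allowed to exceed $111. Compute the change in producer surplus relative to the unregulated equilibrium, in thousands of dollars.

Without the control the market clears where 658 - 2p = 3p - 142, i.e. p* = 160 and q* = 338.
The ceiling of 111 is below the equilibrium price 160, so it binds.
At p = 111: qd = 658 - 2·111 = 436 and qs = 3·111 - 142 = 191.
Producer surplus without the control is ½ · (160 - 142/3) · 338 = 57122/3.
With the ceiling, producers sell 191 units at 111, so PS = ½ · (111 - 142/3) · 191 = 36481/6.
Change in producer surplus = 36481/6 - 57122/3 = -12960.5.

-12960.5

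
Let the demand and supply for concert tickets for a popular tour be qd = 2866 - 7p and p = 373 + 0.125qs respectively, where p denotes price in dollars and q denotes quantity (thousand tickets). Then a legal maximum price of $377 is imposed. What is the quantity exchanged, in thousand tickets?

Rearranging supply gives qs = 8p - 2984. Without the control the market clears where 2866 - 7p = 8p - 2984, i.e. p* = 390 and q* = 136.
Since 377 < 390, the ceiling is binding.
At p = 377: qd = 2866 - 7·377 = 227 and qs = 8·377 - 2984 = 32.
The quantity actually transacted is the short side, supply: 32.

32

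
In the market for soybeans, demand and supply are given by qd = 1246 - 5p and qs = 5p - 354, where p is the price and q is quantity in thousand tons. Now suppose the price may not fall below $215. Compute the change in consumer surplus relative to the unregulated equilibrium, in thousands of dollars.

Setting quantity demanded equal to quantity supplied, 1246 - 5p = 5p - 354, gives p* = 160 and q* = 446.
Since 215 > 160, the floor is binding.
At p = 215: qd = 1246 - 5·215 = 171 and qs = 5·215 - 354 = 721.
Consumer surplus without the control is ½ · (249.2 - 160) · 446 = 19891.6.
With the floor, consumers buy 171 units at 215, so CS = ½ · (249.2 - 215) · 171 = 2924.1.
Change in consumer surplus = 2924.1 - 19891.6 = -16967.5.

-16967.5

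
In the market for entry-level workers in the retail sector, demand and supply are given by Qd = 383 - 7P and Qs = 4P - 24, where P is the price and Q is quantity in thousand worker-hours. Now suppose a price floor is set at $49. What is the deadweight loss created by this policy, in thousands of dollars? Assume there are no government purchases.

1386

Setting quantity demanded equal to quantity supplied, 383 - 7P = 4P - 24, gives P* = 37 and Q* = 124.
Since 49 > 37, the floor is binding.
At P = 49: Qd = 383 - 7·49 = 40 and Qs = 4·49 - 24 = 172.
Quantity traded falls to 40. At Q = 40 the demand price is (383 - 40)/7 = 49 and the supply price is (24 + 40)/4 = 16.
Deadweight loss = ½ · (49 - 16) · (124 - 40) = ½ · 33 · 84 = 1386.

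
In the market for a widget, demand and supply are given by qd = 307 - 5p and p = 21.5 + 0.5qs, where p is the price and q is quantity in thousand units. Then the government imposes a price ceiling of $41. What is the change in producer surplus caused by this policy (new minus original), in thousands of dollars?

-432

Rearranging supply gives qs = 2p - 43. Setting quantity demanded equal to quantity supplied, 307 - 5p = 2p - 43, gives p* = 50 and q* = 57.
Since 41 < 50, the ceiling is binding.
At p = 41: qd = 307 - 5·41 = 102 and qs = 2·41 - 43 = 39.
Producer surplus without the control is ½ · (50 - 21.5) · 57 = 812.25.
With the ceiling, producers sell 39 units at 41, so PS = ½ · (41 - 21.5) · 39 = 380.25.
Change in producer surplus = 380.25 - 812.25 = -432.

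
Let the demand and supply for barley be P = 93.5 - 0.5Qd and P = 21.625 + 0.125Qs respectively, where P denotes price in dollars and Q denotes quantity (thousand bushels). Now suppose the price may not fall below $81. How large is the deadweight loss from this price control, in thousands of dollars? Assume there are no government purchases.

Rearranging demand gives Qd = 187 - 2P; rearranging supply gives Qs = 8P - 173. Equilibrium: 187 - 2P = 8P - 173, so 360 = 10P and P* = 36, Q* = 115.
The floor of 81 is above the equilibrium price 36, so it binds.
At P = 81: Qd = 187 - 2·81 = 25 and Qs = 8·81 - 173 = 475.
Quantity traded falls to 25. At Q = 25 the demand price is (187 - 25)/2 = 81 and the supply price is (173 + 25)/8 = 24.75.
Deadweight loss = ½ · (81 - 24.75) · (115 - 25) = ½ · 56.25 · 90 = 2531.25.

2531.25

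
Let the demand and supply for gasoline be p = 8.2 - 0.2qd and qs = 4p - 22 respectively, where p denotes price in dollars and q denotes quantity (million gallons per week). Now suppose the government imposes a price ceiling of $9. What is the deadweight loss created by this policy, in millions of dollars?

0

Rearranging demand gives qd = 41 - 5p. Equilibrium: 41 - 5p = 4p - 22, so 63 = 9p and p* = 7, q* = 6.
Since 9 is above p* = 7, the ceiling does not bind and the free-market outcome prevails.
Since the control does not bind, no trades are prevented and deadweight loss is zero.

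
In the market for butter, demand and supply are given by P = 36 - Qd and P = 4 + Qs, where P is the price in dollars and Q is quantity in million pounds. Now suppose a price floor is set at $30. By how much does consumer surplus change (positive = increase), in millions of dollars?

-110

Rearranging demand gives Qd = 36 - P; rearranging supply gives Qs = P - 4. Without the control the market clears where 36 - P = P - 4, i.e. P* = 20 and Q* = 16.
Since 30 > 20, the floor is binding.
At P = 30: Qd = 36 - 30 = 6 and Qs = 30 - 4 = 26.
Consumer surplus without the control is ½ · (36 - 20) · 16 = 128.
With the floor, consumers buy 6 units at 30, so CS = ½ · (36 - 30) · 6 = 18.
Change in consumer surplus = 18 - 128 = -110.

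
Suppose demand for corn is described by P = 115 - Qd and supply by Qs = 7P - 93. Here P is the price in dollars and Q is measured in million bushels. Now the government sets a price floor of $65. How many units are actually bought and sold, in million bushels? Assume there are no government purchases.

50

Rearranging demand gives Qd = 115 - P. In a free market, 115 - P = 7P - 93 gives the equilibrium P* = 26, Q* = 89.
Since 65 > 26, the floor is binding.
At P = 65: Qd = 115 - 65 = 50 and Qs = 7·65 - 93 = 362.
The quantity actually transacted is the short side, demand: 50.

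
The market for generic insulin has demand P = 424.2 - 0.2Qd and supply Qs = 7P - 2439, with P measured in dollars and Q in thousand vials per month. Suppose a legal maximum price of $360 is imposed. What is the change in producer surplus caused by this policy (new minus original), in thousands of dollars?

-3020

Rearranging demand gives Qd = 2121 - 5P. In a free market, 2121 - 5P = 7P - 2439 gives the equilibrium P* = 380, Q* = 221.
The ceiling of 360 is below the equilibrium price 380, so it binds.
At P = 360: Qd = 2121 - 5·360 = 321 and Qs = 7·360 - 2439 = 81.
Producer surplus without the control is ½ · (380 - 2439/7) · 221 = 48841/14.
With the ceiling, producers sell 81 units at 360, so PS = ½ · (360 - 2439/7) · 81 = 6561/14.
Change in producer surplus = 6561/14 - 48841/14 = -3020.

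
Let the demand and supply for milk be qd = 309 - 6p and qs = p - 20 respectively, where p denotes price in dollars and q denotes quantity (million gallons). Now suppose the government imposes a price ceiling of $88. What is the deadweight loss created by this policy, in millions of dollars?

Without the control the market clears where 309 - 6p = p - 20, i.e. p* = 47 and q* = 27.
Since 88 is above p* = 47, the ceiling does not bind and the free-market outcome prevails.
Since the control does not bind, no trades are prevented and deadweight loss is zero.

0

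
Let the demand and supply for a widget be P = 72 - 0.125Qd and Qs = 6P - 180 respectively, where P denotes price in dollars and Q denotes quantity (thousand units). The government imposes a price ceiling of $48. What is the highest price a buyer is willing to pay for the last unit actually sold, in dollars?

58.5

Rearranging demand gives Qd = 576 - 8P. Equilibrium: 576 - 8P = 6P - 180, so 756 = 14P and P* = 54, Q* = 144.
The ceiling of 48 is below the equilibrium price 54, so it binds.
At P = 48: Qd = 576 - 8·48 = 192 and Qs = 6·48 - 180 = 108.
Only 108 units reach the market. On the demand curve, the marginal buyer's willingness to pay at Q = 108 is (576 - 108)/8 = 58.5.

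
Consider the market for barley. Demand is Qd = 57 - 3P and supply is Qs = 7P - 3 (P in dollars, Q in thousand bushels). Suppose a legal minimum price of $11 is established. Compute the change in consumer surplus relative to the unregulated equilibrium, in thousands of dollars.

-157.5

Without the control the market clears where 57 - 3P = 7P - 3, i.e. P* = 6 and Q* = 39.
Because the floor (11) lies above the market-clearing price, it is binding.
At P = 11: Qd = 57 - 3·11 = 24 and Qs = 7·11 - 3 = 74.
Consumer surplus without the control is ½ · (19 - 6) · 39 = 253.5.
With the floor, consumers buy 24 units at 11, so CS = ½ · (19 - 11) · 24 = 96.
Change in consumer surplus = 96 - 253.5 = -157.5.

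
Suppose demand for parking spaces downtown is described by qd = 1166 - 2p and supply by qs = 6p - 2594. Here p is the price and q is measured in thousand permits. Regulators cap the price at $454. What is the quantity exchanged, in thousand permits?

Equilibrium: 1166 - 2p = 6p - 2594, so 3760 = 8p and p* = 470, q* = 226.
The ceiling of 454 is below the equilibrium price 470, so it binds.
At p = 454: qd = 1166 - 2·454 = 258 and qs = 6·454 - 2594 = 130.
The quantity actually transacted is the short side, supply: 130.

130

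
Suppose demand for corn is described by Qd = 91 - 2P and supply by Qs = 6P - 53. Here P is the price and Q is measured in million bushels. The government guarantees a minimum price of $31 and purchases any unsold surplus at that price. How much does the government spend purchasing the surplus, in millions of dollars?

In a free market, 91 - 2P = 6P - 53 gives the equilibrium P* = 18, Q* = 55.
Since 31 > 18, the floor is binding.
At P = 31: Qd = 91 - 2·31 = 29 and Qs = 6·31 - 53 = 133.
Surplus = Qs - Qd = 104.
Government expenditure = surplus × support price = 104 × 31 = 3224.

3224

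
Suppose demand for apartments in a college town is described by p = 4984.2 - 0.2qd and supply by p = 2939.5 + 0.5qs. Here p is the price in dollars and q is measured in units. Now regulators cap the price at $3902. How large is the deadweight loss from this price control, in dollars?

Rearranging demand gives qd = 24921 - 5p; rearranging supply gives qs = 2p - 5879. In a free market, 24921 - 5p = 2p - 5879 gives the equilibrium p* = 4400, q* = 2921.
Because the ceiling (3902) lies below the market-clearing price, it is binding.
At p = 3902: qd = 24921 - 5·3902 = 5411 and qs = 2·3902 - 5879 = 1925.
Quantity traded falls to 1925. At q = 1925 the demand price is (24921 - 1925)/5 = 4599.2 and the supply price is (5879 + 1925)/2 = 3902.
Deadweight loss = ½ · (4599.2 - 3902) · (2921 - 1925) = ½ · 697.2 · 996 = 347205.6.

347205.6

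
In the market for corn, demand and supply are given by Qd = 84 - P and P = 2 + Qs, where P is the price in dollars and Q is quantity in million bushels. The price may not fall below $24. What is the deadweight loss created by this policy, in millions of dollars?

0

Rearranging supply gives Qs = P - 2. Equilibrium: 84 - P = P - 2, so 86 = 2P and P* = 43, Q* = 41.
The floor of 24 is below the equilibrium price 43, so it is not binding; the market clears at P* = 43, Q* = 41.
Since the control does not bind, no trades are prevented and deadweight loss is zero.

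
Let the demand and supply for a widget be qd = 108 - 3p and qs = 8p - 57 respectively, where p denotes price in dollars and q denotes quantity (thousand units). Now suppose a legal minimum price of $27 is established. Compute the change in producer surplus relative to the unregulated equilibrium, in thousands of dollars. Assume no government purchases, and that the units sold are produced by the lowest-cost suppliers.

243

Without the control the market clears where 108 - 3p = 8p - 57, i.e. p* = 15 and q* = 63.
The floor of 27 is above the equilibrium price 15, so it binds.
At p = 27: qd = 108 - 3·27 = 27 and qs = 8·27 - 57 = 159.
Producer surplus without the control is ½ · (15 - 7.125) · 63 = 248.0625.
With the floor, 27 units are sold at 27. The supply price at q = 27 is 10.5, so PS = ½ · [(27 - 7.125) + (27 - 10.5)] · 27 = 491.0625.
Change in producer surplus = 491.0625 - 248.0625 = 243.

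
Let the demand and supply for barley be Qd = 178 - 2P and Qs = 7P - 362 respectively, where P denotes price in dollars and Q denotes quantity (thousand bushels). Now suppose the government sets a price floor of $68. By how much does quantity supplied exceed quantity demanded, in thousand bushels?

72

Equilibrium: 178 - 2P = 7P - 362, so 540 = 9P and P* = 60, Q* = 58.
The floor of 68 is above the equilibrium price 60, so it binds.
At P = 68: Qd = 178 - 2·68 = 42 and Qs = 7·68 - 362 = 114.
Surplus = Qs - Qd = 114 - 42 = 72.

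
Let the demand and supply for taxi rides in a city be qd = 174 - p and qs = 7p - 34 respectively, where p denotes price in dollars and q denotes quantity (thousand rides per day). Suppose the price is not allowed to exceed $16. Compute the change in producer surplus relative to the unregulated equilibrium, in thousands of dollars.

-1130

Without the control the market clears where 174 - p = 7p - 34, i.e. p* = 26 and q* = 148.
Because the ceiling (16) lies below the market-clearing price, it is binding.
At p = 16: qd = 174 - 16 = 158 and qs = 7·16 - 34 = 78.
Producer surplus without the control is ½ · (26 - 34/7) · 148 = 10952/7.
With the ceiling, producers sell 78 units at 16, so PS = ½ · (16 - 34/7) · 78 = 3042/7.
Change in producer surplus = 3042/7 - 10952/7 = -1130.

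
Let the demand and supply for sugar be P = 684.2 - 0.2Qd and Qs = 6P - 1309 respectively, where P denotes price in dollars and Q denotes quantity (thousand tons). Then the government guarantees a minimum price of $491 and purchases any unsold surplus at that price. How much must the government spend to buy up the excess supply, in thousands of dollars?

329461

Rearranging demand gives Qd = 3421 - 5P. Setting quantity demanded equal to quantity supplied, 3421 - 5P = 6P - 1309, gives P* = 430 and Q* = 1271.
Since 491 > 430, the floor is binding.
At P = 491: Qd = 3421 - 5·491 = 966 and Qs = 6·491 - 1309 = 1637.
Surplus = Qs - Qd = 671.
Government expenditure = surplus × support price = 671 × 491 = 329461.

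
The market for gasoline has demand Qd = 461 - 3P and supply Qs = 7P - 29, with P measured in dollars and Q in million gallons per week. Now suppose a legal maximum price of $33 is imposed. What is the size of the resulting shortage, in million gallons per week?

Setting quantity demanded equal to quantity supplied, 461 - 3P = 7P - 29, gives P* = 49 and Q* = 314.
Since 33 < 49, the ceiling is binding.
At P = 33: Qd = 461 - 3·33 = 362 and Qs = 7·33 - 29 = 202.
Shortage = Qd - Qs = 362 - 202 = 160.

160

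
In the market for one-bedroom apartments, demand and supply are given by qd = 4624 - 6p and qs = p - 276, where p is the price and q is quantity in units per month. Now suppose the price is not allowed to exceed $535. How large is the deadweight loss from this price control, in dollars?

In a free market, 4624 - 6p = p - 276 gives the equilibrium p* = 700, q* = 424.
The ceiling of 535 is below the equilibrium price 700, so it binds.
At p = 535: qd = 4624 - 6·535 = 1414 and qs = 535 - 276 = 259.
Quantity traded falls to 259. At q = 259 the demand price is (4624 - 259)/6 = 727.5 and the supply price is 276 + 259 = 535.
Deadweight loss = ½ · (727.5 - 535) · (424 - 259) = ½ · 192.5 · 165 = 15881.25.

15881.25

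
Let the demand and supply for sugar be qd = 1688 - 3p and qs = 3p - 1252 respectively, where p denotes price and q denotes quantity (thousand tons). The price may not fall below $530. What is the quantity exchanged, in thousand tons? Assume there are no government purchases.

In a free market, 1688 - 3p = 3p - 1252 gives the equilibrium p* = 490, q* = 218.
The floor of 530 is above the equilibrium price 490, so it binds.
At p = 530: qd = 1688 - 3·530 = 98 and qs = 3·530 - 1252 = 338.
The quantity actually transacted is the short side, demand: 98.

98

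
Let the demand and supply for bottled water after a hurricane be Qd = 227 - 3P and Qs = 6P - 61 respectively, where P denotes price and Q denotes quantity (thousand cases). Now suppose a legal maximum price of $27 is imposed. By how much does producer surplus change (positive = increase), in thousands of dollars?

In a free market, 227 - 3P = 6P - 61 gives the equilibrium P* = 32, Q* = 131.
Because the ceiling (27) lies below the market-clearing price, it is binding.
At P = 27: Qd = 227 - 3·27 = 146 and Qs = 6·27 - 61 = 101.
Producer surplus without the control is ½ · (32 - 61/6) · 131 = 17161/12.
With the ceiling, producers sell 101 units at 27, so PS = ½ · (27 - 61/6) · 101 = 10201/12.
Change in producer surplus = 10201/12 - 17161/12 = -580.

-580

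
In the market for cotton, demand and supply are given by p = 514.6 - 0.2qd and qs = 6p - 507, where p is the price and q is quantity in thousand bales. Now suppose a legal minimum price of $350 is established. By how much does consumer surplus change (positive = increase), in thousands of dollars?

Rearranging demand gives qd = 2573 - 5p. Without the control the market clears where 2573 - 5p = 6p - 507, i.e. p* = 280 and q* = 1173.
The floor of 350 is above the equilibrium price 280, so it binds.
At p = 350: qd = 2573 - 5·350 = 823 and qs = 6·350 - 507 = 1593.
Consumer surplus without the control is ½ · (514.6 - 280) · 1173 = 137592.9.
With the floor, consumers buy 823 units at 350, so CS = ½ · (514.6 - 350) · 823 = 67732.9.
Change in consumer surplus = 67732.9 - 137592.9 = -69860.

-69860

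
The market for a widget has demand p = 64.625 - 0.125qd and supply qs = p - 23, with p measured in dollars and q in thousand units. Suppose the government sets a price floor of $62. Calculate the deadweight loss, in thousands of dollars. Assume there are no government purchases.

Rearranging demand gives qd = 517 - 8p. Equilibrium: 517 - 8p = p - 23, so 540 = 9p and p* = 60, q* = 37.
The floor of 62 is above the equilibrium price 60, so it binds.
At p = 62: qd = 517 - 8·62 = 21 and qs = 62 - 23 = 39.
Quantity traded falls to 21. At q = 21 the demand price is (517 - 21)/8 = 62 and the supply price is 23 + 21 = 44.
Deadweight loss = ½ · (62 - 44) · (37 - 21) = ½ · 18 · 16 = 144.

144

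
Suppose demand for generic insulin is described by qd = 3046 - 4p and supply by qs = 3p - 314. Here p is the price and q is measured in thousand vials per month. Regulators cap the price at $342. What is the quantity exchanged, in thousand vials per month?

712

In a free market, 3046 - 4p = 3p - 314 gives the equilibrium p* = 480, q* = 1126.
Since 342 < 480, the ceiling is binding.
At p = 342: qd = 3046 - 4·342 = 1678 and qs = 3·342 - 314 = 712.
The quantity actually transacted is the short side, supply: 712.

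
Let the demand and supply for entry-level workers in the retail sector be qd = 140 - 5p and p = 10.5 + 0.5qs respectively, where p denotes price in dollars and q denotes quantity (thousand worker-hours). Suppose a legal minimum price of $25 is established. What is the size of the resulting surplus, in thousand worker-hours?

Rearranging supply gives qs = 2p - 21. Equilibrium: 140 - 5p = 2p - 21, so 161 = 7p and p* = 23, q* = 25.
Because the floor (25) lies above the market-clearing price, it is binding.
At p = 25: qd = 140 - 5·25 = 15 and qs = 2·25 - 21 = 29.
Surplus = qs - qd = 29 - 15 = 14.

14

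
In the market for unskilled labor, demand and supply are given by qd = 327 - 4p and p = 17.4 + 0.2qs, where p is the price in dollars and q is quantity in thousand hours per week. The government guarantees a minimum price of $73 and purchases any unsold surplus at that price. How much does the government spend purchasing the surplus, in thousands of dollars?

Rearranging supply gives qs = 5p - 87. Without the control the market clears where 327 - 4p = 5p - 87, i.e. p* = 46 and q* = 143.
Since 73 > 46, the floor is binding.
At p = 73: qd = 327 - 4·73 = 35 and qs = 5·73 - 87 = 278.
Surplus = qs - qd = 243.
Government expenditure = surplus × support price = 243 × 73 = 17739.

17739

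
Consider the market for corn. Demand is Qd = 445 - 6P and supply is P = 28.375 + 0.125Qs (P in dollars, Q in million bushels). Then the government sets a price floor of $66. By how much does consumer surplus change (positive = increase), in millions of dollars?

Rearranging supply gives Qs = 8P - 227. In a free market, 445 - 6P = 8P - 227 gives the equilibrium P* = 48, Q* = 157.
Since 66 > 48, the floor is binding.
At P = 66: Qd = 445 - 6·66 = 49 and Qs = 8·66 - 227 = 301.
Consumer surplus without the control is ½ · (445/6 - 48) · 157 = 24649/12.
With the floor, consumers buy 49 units at 66, so CS = ½ · (445/6 - 66) · 49 = 2401/12.
Change in consumer surplus = 2401/12 - 24649/12 = -1854.

-1854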